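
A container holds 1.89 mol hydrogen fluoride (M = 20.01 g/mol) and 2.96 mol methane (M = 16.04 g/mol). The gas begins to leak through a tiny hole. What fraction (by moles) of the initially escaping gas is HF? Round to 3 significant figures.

0.364

The effusion rate of species i is ∝ p_i/√M_i ∝ n_i/√M_i.
x_HF(eff) = (n_HF/√M_HF) / (n_HF/√M_HF + n_CH₄/√M_CH₄)
= (1.89/√20.01) / (1.89/√20.01 + 2.96/√16.04) = 0.4225/(0.4225 + 0.7391) = 0.364.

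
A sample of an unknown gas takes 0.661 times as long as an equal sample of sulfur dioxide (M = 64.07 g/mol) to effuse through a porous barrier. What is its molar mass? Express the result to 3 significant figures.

28.0 g/mol

By Graham's law, t_X/t_SO₂ = √(M_X/M_SO₂).
0.661 = √(M_X/64.07)
M_X = 64.07 × 0.661² = 64.07 × 0.4369 = 28.0 g/mol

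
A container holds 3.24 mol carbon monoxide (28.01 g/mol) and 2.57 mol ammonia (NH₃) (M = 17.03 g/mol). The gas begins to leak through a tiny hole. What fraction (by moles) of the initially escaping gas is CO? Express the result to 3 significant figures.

The effusion rate of species i is ∝ p_i/√M_i ∝ n_i/√M_i.
So x_CO in the escaping gas = (n_CO/√M_CO) / Σ(n_i/√M_i)
= (3.24/√28.01) / (3.24/√28.01 + 2.57/√17.03) = 0.6122/(0.6122 + 0.6228) = 0.496.

0.496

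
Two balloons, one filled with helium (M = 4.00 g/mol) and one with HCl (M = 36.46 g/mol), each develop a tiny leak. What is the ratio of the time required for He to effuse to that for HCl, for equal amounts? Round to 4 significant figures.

0.3312

Using Graham's law: t_He/t_HCl = √(M_He/M_HCl) = √(4.00/36.46) = √0.1097 = 0.3312.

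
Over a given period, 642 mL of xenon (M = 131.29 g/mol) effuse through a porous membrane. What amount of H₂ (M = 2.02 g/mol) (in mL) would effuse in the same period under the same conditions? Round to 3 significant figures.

From Graham's law, rate_H₂/rate_Xe = √(M_Xe/M_H₂) = √(131.29/2.02) = √65.00 = 8.062.
So the volume for H₂ is 642 × 8.062 = 5180 mL.

5180 mL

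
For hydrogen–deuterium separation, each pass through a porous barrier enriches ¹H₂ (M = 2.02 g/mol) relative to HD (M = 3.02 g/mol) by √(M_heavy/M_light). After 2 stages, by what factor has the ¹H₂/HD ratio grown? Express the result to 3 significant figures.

1.50

After 2 stages the ratio has grown by (√(3.02/2.02))^2 = (3.02/2.02)^(2/2).
= 1.49505^1 = 1.50.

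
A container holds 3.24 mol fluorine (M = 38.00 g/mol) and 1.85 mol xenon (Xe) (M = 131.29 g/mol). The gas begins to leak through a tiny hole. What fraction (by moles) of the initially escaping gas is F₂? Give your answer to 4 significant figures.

0.7650

Rate_i ∝ x_i/√M_i (Graham's law weighted by mole fraction), so the effusate composition follows n_i/√M_i.
Mole fraction of F₂ in the effusate = (n_F₂/√M_F₂) / (n_F₂/√M_F₂ + n_Xe/√M_Xe)
= (3.24/√38.00) / (3.24/√38.00 + 1.85/√131.29) = 0.5256/(0.5256 + 0.1615) = 0.7650.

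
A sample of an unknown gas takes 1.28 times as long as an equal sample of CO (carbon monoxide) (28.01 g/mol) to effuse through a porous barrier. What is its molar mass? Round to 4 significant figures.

By Graham's law, t_X/t_CO = √(M_X/M_CO).
1.28 = √(M_X/28.01)
M_X = 28.01 × 1.28² = 28.01 × 1.638 = 45.89 g/mol

45.89 g/mol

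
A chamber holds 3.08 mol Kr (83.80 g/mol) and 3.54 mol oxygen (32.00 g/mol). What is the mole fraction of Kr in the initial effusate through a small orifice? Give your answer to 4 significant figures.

0.3497

Each component's effusion rate ∝ (its partial pressure)·(1/√M) ∝ n_i/√M_i.
So x_Kr in the escaping gas = (n_Kr/√M_Kr) / Σ(n_i/√M_i)
= (3.08/√83.80) / (3.08/√83.80 + 3.54/√32.00) = 0.3365/(0.3365 + 0.6258) = 0.3497.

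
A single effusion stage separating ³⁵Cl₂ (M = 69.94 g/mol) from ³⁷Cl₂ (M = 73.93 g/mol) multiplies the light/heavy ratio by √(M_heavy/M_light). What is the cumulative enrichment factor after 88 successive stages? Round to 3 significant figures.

11.5

After 88 stages the ratio has grown by (√(73.93/69.94))^88 = (73.93/69.94)^(88/2).
= 1.05705^44 = 11.5.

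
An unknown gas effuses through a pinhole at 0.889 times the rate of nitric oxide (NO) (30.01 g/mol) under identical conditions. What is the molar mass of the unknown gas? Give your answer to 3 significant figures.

Since effusion rate ∝ 1/√M, rate_X/rate_NO = √(M_NO/M_X).
0.889 = √(30.01/M_X)
M_X = 30.01 / 0.889² = 30.01 / 0.7903 = 38.0 g/mol

38.0 g/mol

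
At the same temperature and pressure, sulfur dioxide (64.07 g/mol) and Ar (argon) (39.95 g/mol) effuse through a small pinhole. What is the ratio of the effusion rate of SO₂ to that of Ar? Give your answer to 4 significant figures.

Graham's law gives rate_SO₂/rate_Ar = √(M_Ar/M_SO₂) = √(39.95/64.07) = √0.6235 = 0.7896.

0.7896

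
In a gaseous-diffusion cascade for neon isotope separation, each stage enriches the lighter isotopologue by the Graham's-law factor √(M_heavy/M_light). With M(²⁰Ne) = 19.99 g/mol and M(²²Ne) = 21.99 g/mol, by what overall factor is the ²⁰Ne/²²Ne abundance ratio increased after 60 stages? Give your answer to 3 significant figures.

17.5

Overall factor = α^60 with α = √(21.99/19.99), i.e. (21.99/19.99)^(60/2).
= 1.10005^30 = 17.5.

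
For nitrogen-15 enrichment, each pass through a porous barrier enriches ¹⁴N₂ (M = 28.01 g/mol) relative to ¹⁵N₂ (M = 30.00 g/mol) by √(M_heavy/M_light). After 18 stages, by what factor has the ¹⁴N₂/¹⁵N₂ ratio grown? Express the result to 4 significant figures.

The single-stage factor is √(M_heavy/M_light), so 18 stages give [√(30.00/28.01)]^18 = (30.00/28.01)^(18/2).
= 1.07105^9 = 1.855.

1.855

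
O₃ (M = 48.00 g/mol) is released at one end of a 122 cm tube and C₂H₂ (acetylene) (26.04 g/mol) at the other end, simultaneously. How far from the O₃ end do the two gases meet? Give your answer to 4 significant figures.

51.75 cm

The fronts meet when d_O₃ + d_C₂H₂ = L with d_O₃/d_C₂H₂ = √(M_C₂H₂/M_O₃) (Graham's law). Here √(M_C₂H₂/M_O₃) = √(26.04/48.00) = 0.7365.
With d_O₃ + d_C₂H₂ = 122 cm, d_C₂H₂ = 122/(1 + 0.7365) = 70.25 cm.
d_O₃ = 122 − 70.25 = 51.75 cm.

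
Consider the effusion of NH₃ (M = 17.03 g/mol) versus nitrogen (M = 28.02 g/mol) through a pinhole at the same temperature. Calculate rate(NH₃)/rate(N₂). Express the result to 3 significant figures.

1.28

From Graham's law, rate_NH₃/rate_N₂ = √(M_N₂/M_NH₃) = √(28.02/17.03) = √1.645 = 1.28.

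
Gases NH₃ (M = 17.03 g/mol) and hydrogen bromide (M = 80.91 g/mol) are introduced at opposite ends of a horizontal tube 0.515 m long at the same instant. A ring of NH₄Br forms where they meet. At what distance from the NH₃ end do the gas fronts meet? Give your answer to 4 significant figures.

In equal time, each gas travels a distance ∝ its rate ∝ 1/√M, so d_NH₃/d_HBr = √(M_HBr/M_NH₃) = √(80.91/17.03) = 2.180.
With d_NH₃ + d_HBr = 0.515 m, d_HBr = 0.515/(1 + 2.180) = 0.1620 m.
d_NH₃ = 0.515 − 0.1620 = 0.3530 m.

0.3530 m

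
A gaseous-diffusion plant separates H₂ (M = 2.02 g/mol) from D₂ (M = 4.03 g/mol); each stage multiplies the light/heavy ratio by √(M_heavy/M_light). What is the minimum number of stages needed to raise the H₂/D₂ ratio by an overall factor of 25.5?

Single-stage factor α = √(4.03/2.02), so ln α = ½ ln(1.99505) = 0.3453.
Need α^N ≥ 25.5 ⇒ N ≥ ln(25.5) / ln α = 3.239 / 0.3453 = 9.38.
So at least 10 stages are needed.

10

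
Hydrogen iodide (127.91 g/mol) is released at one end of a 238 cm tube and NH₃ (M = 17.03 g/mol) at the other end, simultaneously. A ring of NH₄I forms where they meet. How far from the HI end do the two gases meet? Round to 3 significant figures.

63.6 cm

Graham's law gives d_HI/d_NH₃ = rate_HI/rate_NH₃ = √(M_NH₃/M_HI) = √(17.03/127.91) = 0.3649.
With d_HI + d_NH₃ = 238 cm, d_NH₃ = 238/(1 + 0.3649) = 174.4 cm.
d_HI = 238 − 174.4 = 63.6 cm.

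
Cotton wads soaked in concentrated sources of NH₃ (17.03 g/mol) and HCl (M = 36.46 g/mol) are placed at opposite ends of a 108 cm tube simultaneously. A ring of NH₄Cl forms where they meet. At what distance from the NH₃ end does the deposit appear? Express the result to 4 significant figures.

Distances travelled in equal time are proportional to diffusion rates, so d_NH₃/d_HCl = √(M_HCl/M_NH₃) = √(36.46/17.03) = 1.463.
With d_NH₃ + d_HCl = 108 cm, d_HCl = 108/(1 + 1.463) = 43.85 cm.
d_NH₃ = 108 − 43.85 = 64.15 cm.

64.15 cm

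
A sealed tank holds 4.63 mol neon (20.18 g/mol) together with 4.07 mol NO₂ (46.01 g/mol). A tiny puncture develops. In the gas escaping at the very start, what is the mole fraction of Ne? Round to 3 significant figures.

0.632

Rate_i ∝ x_i/√M_i (Graham's law weighted by mole fraction), so the effusate composition follows n_i/√M_i.
x_Ne(eff) = (n_Ne/√M_Ne) / (n_Ne/√M_Ne + n_NO₂/√M_NO₂)
= (4.63/√20.18) / (4.63/√20.18 + 4.07/√46.01) = 1.031/(1.031 + 0.6000) = 0.632.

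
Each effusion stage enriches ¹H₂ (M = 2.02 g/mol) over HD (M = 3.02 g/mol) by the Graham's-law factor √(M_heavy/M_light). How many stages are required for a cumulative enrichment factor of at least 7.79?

Single-stage factor α = √(3.02/2.02), so ln α = ½ ln(1.49505) = 0.2011.
Need α^N ≥ 7.79 ⇒ N ≥ ln(7.79) / ln α = 2.053 / 0.2011 = 10.21.
So at least 11 stages are needed.

11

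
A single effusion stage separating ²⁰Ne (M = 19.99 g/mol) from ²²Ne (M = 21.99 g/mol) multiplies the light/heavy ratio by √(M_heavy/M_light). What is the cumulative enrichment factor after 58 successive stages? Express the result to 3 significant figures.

The single-stage factor is √(M_heavy/M_light), so 58 stages give [√(21.99/19.99)]^58 = (21.99/19.99)^(58/2).
= 1.10005^29 = 15.9.

15.9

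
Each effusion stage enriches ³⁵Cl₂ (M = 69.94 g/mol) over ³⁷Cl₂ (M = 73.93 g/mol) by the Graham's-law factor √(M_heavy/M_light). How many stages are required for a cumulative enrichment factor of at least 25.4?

Single-stage factor α = √(73.93/69.94), so ln α = ½ ln(1.05705) = 0.02774.
Need α^N ≥ 25.4 ⇒ N ≥ ln(25.4) / ln α = 3.235 / 0.02774 = 116.61.
So at least 117 stages are needed.

117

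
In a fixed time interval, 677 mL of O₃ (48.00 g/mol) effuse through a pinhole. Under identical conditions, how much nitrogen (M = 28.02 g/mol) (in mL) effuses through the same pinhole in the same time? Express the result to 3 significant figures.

Using Graham's law: rate_N₂/rate_O₃ = √(M_O₃/M_N₂) = √(48.00/28.02) = √1.713 = 1.309.
So the volume for N₂ is 677 × 1.309 = 886 mL.

886 mL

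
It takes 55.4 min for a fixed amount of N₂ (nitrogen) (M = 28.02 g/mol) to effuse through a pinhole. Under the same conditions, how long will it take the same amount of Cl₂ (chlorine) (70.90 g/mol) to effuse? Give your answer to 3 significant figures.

Since effusion rate ∝ 1/√M, t_Cl₂/t_N₂ = √(M_Cl₂/M_N₂) = √(70.90/28.02) = √2.530 = 1.591.
So the time for Cl₂ is 55.4 × 1.591 = 88.1 min.

88.1 min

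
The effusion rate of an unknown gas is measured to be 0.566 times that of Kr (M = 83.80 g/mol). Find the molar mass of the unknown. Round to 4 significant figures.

261.6 g/mol

Graham's law gives rate_X/rate_Kr = √(M_Kr/M_X).
0.566 = √(83.80/M_X)
M_X = 83.80 / 0.566² = 83.80 / 0.3204 = 261.6 g/mol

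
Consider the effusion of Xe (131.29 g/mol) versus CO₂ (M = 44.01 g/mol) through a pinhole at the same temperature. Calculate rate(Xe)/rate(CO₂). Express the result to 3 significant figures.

Since effusion rate ∝ 1/√M, rate_Xe/rate_CO₂ = √(M_CO₂/M_Xe) = √(44.01/131.29) = √0.3352 = 0.579.

0.579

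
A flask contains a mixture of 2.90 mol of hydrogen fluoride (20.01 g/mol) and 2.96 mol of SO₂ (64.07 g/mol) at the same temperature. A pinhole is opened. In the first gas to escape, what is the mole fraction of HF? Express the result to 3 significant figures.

0.637

The effusion rate of species i is ∝ p_i/√M_i ∝ n_i/√M_i.
Mole fraction of HF in the effusate = (n_HF/√M_HF) / (n_HF/√M_HF + n_SO₂/√M_SO₂)
= (2.90/√20.01) / (2.90/√20.01 + 2.96/√64.07) = 0.6483/(0.6483 + 0.3698) = 0.637.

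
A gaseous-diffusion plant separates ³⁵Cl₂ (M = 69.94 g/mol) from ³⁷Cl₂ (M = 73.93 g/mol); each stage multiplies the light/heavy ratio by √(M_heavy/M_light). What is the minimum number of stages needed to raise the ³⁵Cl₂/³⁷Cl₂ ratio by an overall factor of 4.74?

57

Per stage α = (73.93/69.94)^(1/2) = 1.05705^0.5, giving ln α = 0.02774.
Need α^N ≥ 4.74 ⇒ N ≥ ln(4.74) / ln α = 1.556 / 0.02774 = 56.09.
Minimum whole number of stages: N = 57.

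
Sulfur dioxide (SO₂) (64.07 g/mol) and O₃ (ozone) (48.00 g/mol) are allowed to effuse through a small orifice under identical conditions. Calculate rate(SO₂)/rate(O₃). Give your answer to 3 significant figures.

By Graham's law, rate_SO₂/rate_O₃ = √(M_O₃/M_SO₂) = √(48.00/64.07) = √0.7492 = 0.866.

0.866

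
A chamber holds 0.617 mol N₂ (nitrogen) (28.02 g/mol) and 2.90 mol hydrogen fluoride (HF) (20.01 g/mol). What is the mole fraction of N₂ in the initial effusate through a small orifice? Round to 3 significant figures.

0.152

Effusion rate of each component ∝ n_i/√M_i (partial pressure × 1/√M).
So x_N₂ in the escaping gas = (n_N₂/√M_N₂) / Σ(n_i/√M_i)
= (0.617/√28.02) / (0.617/√28.02 + 2.90/√20.01) = 0.1166/(0.1166 + 0.6483) = 0.152.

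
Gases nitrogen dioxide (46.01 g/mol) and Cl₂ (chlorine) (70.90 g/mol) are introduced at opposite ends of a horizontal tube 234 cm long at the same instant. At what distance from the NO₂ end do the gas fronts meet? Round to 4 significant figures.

129.6 cm

In equal time, each gas travels a distance ∝ its rate ∝ 1/√M, so d_NO₂/d_Cl₂ = √(M_Cl₂/M_NO₂) = √(70.90/46.01) = 1.241.
With d_NO₂ + d_Cl₂ = 234 cm, d_Cl₂ = 234/(1 + 1.241) = 104.4 cm.
d_NO₂ = 234 − 104.4 = 129.6 cm.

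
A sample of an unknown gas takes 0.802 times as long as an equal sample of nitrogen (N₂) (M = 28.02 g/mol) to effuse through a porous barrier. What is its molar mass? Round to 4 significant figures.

Graham's law gives t_X/t_N₂ = √(M_X/M_N₂).
0.802 = √(M_X/28.02)
M_X = 28.02 × 0.802² = 28.02 × 0.6432 = 18.02 g/mol

18.02 g/mol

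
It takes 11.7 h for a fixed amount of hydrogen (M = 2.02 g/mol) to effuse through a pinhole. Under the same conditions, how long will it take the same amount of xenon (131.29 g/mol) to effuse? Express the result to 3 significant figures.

94.3 h

From Graham's law, t_Xe/t_H₂ = √(M_Xe/M_H₂) = √(131.29/2.02) = √65.00 = 8.062.
So the time for Xe is 11.7 × 8.062 = 94.3 h.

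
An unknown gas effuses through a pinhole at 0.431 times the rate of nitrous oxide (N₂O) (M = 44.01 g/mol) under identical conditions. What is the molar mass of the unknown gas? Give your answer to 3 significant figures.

237 g/mol

Since effusion rate ∝ 1/√M, rate_X/rate_N₂O = √(M_N₂O/M_X).
0.431 = √(44.01/M_X)
M_X = 44.01 / 0.431² = 44.01 / 0.1858 = 237 g/mol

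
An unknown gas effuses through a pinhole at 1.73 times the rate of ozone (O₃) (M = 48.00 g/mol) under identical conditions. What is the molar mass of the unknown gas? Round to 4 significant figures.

By Graham's law, rate_X/rate_O₃ = √(M_O₃/M_X).
1.73 = √(48.00/M_X)
M_X = 48.00 / 1.73² = 48.00 / 2.993 = 16.04 g/mol

16.04 g/mol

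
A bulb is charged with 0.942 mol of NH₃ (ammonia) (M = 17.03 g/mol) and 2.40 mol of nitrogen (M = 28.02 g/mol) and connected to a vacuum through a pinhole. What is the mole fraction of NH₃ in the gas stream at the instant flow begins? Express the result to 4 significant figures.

Each component's effusion rate ∝ (its partial pressure)·(1/√M) ∝ n_i/√M_i.
So x_NH₃ in the escaping gas = (n_NH₃/√M_NH₃) / Σ(n_i/√M_i)
= (0.942/√17.03) / (0.942/√17.03 + 2.40/√28.02) = 0.2283/(0.2283 + 0.4534) = 0.3349.

0.3349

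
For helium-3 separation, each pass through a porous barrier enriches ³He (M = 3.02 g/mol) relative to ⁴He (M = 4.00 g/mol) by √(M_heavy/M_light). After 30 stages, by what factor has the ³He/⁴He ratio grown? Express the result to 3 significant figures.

67.7

Each stage multiplies the ratio by α = √(4.00/3.02), so after 30 stages the overall factor is α^30 = (4.00/3.02)^(30/2).
= 1.32450^15 = 67.7.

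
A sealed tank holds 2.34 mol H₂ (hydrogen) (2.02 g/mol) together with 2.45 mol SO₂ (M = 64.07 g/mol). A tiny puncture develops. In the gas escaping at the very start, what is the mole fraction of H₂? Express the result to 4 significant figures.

Rate_i ∝ x_i/√M_i (Graham's law weighted by mole fraction), so the effusate composition follows n_i/√M_i.
Mole fraction of H₂ in the effusate = (n_H₂/√M_H₂) / (n_H₂/√M_H₂ + n_SO₂/√M_SO₂)
= (2.34/√2.02) / (2.34/√2.02 + 2.45/√64.07) = 1.646/(1.646 + 0.3061) = 0.8432.

0.8432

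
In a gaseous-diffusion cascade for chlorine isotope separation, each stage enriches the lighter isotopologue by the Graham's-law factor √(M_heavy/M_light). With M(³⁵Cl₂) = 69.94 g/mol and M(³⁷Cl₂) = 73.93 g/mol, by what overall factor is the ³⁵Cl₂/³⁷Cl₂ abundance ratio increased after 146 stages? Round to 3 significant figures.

Overall factor = α^146 with α = √(73.93/69.94), i.e. (73.93/69.94)^(146/2).
= 1.05705^73 = 57.4.

57.4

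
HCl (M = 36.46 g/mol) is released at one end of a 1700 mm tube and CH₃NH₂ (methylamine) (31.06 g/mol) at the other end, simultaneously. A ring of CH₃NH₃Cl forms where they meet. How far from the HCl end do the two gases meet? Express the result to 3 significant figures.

816 mm

In equal time, each gas travels a distance ∝ its rate ∝ 1/√M, so d_HCl/d_CH₃NH₂ = √(M_CH₃NH₂/M_HCl) = √(31.06/36.46) = 0.9230.
With d_HCl + d_CH₃NH₂ = 1700 mm, d_CH₃NH₂ = 1700/(1 + 0.9230) = 884.0 mm.
d_HCl = 1700 − 884.0 = 816 mm.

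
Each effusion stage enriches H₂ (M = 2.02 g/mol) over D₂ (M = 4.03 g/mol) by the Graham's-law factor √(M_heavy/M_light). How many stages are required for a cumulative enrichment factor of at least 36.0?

11

With α = √(4.03/2.02) per stage, ln α = ½ ln(1.99505) = 0.3453.
Need α^N ≥ 36.0 ⇒ N ≥ ln(36.0) / ln α = 3.584 / 0.3453 = 10.38.
So at least 11 stages are needed.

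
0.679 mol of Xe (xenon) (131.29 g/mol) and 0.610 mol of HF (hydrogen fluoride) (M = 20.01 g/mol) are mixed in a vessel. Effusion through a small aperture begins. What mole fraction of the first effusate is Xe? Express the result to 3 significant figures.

Rate_i ∝ x_i/√M_i (Graham's law weighted by mole fraction), so the effusate composition follows n_i/√M_i.
x_Xe(eff) = (n_Xe/√M_Xe) / (n_Xe/√M_Xe + n_HF/√M_HF)
= (0.679/√131.29) / (0.679/√131.29 + 0.610/√20.01) = 0.05926/(0.05926 + 0.1364) = 0.303.

0.303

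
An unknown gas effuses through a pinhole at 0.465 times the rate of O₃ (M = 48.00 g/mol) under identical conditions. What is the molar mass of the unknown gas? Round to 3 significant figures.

From Graham's law, rate_X/rate_O₃ = √(M_O₃/M_X).
0.465 = √(48.00/M_X)
M_X = 48.00 / 0.465² = 48.00 / 0.2162 = 222 g/mol

222 g/mol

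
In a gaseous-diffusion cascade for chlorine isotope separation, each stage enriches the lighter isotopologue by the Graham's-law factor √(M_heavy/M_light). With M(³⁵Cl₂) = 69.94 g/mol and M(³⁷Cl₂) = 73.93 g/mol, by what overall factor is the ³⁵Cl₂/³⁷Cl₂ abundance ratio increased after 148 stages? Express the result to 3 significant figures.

Each stage multiplies the ratio by α = √(73.93/69.94), so after 148 stages the overall factor is α^148 = (73.93/69.94)^(148/2).
= 1.05705^74 = 60.7.

60.7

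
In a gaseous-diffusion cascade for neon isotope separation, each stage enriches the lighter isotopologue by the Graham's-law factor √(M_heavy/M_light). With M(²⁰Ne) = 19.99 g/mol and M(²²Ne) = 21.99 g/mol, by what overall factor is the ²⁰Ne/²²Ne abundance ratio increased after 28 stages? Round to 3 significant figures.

Overall factor = α^28 with α = √(21.99/19.99), i.e. (21.99/19.99)^(28/2).
= 1.10005^14 = 3.80.

3.80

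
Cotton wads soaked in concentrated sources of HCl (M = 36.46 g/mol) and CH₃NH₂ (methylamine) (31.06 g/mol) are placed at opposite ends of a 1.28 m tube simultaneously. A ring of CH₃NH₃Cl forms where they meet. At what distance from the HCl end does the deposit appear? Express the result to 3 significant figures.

0.614 m

Distances travelled in equal time are proportional to diffusion rates, so d_HCl/d_CH₃NH₂ = √(M_CH₃NH₂/M_HCl) = √(31.06/36.46) = 0.9230.
With d_HCl + d_CH₃NH₂ = 1.28 m, d_CH₃NH₂ = 1.28/(1 + 0.9230) = 0.6656 m.
d_HCl = 1.28 − 0.6656 = 0.614 m.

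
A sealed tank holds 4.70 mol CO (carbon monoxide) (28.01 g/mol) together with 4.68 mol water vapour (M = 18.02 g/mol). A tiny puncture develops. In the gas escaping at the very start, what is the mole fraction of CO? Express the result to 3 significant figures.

0.446

Effusion rate of each component ∝ n_i/√M_i (partial pressure × 1/√M).
So x_CO in the escaping gas = (n_CO/√M_CO) / Σ(n_i/√M_i)
= (4.70/√28.01) / (4.70/√28.01 + 4.68/√18.02) = 0.8881/(0.8881 + 1.102) = 0.446.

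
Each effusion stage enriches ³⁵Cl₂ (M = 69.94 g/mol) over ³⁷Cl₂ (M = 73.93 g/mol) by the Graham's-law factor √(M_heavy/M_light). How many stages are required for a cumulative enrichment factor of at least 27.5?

With α = √(73.93/69.94) per stage, ln α = ½ ln(1.05705) = 0.02774.
Need α^N ≥ 27.5 ⇒ N ≥ ln(27.5) / ln α = 3.314 / 0.02774 = 119.47.
So at least 120 stages are needed.

120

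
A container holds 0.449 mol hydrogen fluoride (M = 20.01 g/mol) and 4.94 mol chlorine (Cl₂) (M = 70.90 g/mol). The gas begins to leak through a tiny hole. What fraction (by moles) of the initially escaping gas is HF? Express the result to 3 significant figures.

0.146

Effusion rate of each component ∝ n_i/√M_i (partial pressure × 1/√M).
Mole fraction of HF in the effusate = (n_HF/√M_HF) / (n_HF/√M_HF + n_Cl₂/√M_Cl₂)
= (0.449/√20.01) / (0.449/√20.01 + 4.94/√70.90) = 0.1004/(0.1004 + 0.5867) = 0.146.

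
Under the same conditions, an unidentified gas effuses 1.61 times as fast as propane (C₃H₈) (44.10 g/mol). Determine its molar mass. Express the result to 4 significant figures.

17.01 g/mol

Using Graham's law: rate_X/rate_C₃H₈ = √(M_C₃H₈/M_X).
1.61 = √(44.10/M_X)
M_X = 44.10 / 1.61² = 44.10 / 2.592 = 17.01 g/mol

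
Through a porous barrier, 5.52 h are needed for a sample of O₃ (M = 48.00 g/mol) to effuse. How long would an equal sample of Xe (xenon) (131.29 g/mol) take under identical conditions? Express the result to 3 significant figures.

From Graham's law, t_Xe/t_O₃ = √(M_Xe/M_O₃) = √(131.29/48.00) = √2.735 = 1.654.
So the time for Xe is 5.52 × 1.654 = 9.13 h.

9.13 h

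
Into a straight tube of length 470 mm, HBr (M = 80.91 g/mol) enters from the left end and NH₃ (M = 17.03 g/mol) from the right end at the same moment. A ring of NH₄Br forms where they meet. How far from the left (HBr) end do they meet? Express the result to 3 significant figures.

148 mm

In equal time, each gas travels a distance ∝ its rate ∝ 1/√M, so d_HBr/d_NH₃ = √(M_NH₃/M_HBr) = √(17.03/80.91) = 0.4588.
With d_HBr + d_NH₃ = 470 mm, d_NH₃ = 470/(1 + 0.4588) = 322.2 mm.
d_HBr = 470 − 322.2 = 148 mm.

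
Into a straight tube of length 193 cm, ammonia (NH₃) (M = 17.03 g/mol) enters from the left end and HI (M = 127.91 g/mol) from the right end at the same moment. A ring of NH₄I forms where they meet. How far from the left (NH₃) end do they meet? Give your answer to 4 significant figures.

141.4 cm

Distances travelled in equal time are proportional to diffusion rates, so d_NH₃/d_HI = √(M_HI/M_NH₃) = √(127.91/17.03) = 2.741.
With d_NH₃ + d_HI = 193 cm, d_HI = 193/(1 + 2.741) = 51.60 cm.
d_NH₃ = 193 − 51.60 = 141.4 cm.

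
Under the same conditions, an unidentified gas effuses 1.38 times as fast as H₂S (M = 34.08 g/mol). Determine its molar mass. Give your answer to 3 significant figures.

17.9 g/mol

Using Graham's law: rate_X/rate_H₂S = √(M_H₂S/M_X).
1.38 = √(34.08/M_X)
M_X = 34.08 / 1.38² = 34.08 / 1.904 = 17.9 g/mol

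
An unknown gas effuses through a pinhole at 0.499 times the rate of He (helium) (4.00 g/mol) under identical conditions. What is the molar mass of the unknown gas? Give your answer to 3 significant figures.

From Graham's law, rate_X/rate_He = √(M_He/M_X).
0.499 = √(4.00/M_X)
M_X = 4.00 / 0.499² = 4.00 / 0.2490 = 16.1 g/mol

16.1 g/mol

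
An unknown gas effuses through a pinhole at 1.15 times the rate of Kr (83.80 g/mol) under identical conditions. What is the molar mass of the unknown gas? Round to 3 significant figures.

Since effusion rate ∝ 1/√M, rate_X/rate_Kr = √(M_Kr/M_X).
1.15 = √(83.80/M_X)
M_X = 83.80 / 1.15² = 83.80 / 1.322 = 63.4 g/mol

63.4 g/mol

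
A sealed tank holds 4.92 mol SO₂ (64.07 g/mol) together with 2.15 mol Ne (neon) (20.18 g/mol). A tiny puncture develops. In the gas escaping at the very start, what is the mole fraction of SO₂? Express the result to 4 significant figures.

The effusion rate of species i is ∝ p_i/√M_i ∝ n_i/√M_i.
x_SO₂(eff) = (n_SO₂/√M_SO₂) / (n_SO₂/√M_SO₂ + n_Ne/√M_Ne)
= (4.92/√64.07) / (4.92/√64.07 + 2.15/√20.18) = 0.6147/(0.6147 + 0.4786) = 0.5622.

0.5622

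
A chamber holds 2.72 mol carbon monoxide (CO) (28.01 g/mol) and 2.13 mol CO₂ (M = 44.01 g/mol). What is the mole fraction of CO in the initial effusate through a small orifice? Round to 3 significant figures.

0.615

The effusion rate of species i is ∝ p_i/√M_i ∝ n_i/√M_i.
x_CO(eff) = (n_CO/√M_CO) / (n_CO/√M_CO + n_CO₂/√M_CO₂)
= (2.72/√28.01) / (2.72/√28.01 + 2.13/√44.01) = 0.5139/(0.5139 + 0.3211) = 0.615.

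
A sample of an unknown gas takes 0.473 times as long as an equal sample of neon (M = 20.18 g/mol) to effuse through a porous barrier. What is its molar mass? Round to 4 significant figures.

Since effusion rate ∝ 1/√M, t_X/t_Ne = √(M_X/M_Ne).
0.473 = √(M_X/20.18)
M_X = 20.18 × 0.473² = 20.18 × 0.2237 = 4.515 g/mol

4.515 g/mol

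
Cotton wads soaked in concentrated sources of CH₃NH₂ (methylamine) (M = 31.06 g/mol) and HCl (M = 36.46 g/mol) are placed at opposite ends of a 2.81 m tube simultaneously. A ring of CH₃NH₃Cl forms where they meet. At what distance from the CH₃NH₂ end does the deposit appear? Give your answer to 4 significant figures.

Graham's law gives d_CH₃NH₂/d_HCl = rate_CH₃NH₂/rate_HCl = √(M_HCl/M_CH₃NH₂) = √(36.46/31.06) = 1.083.
With d_CH₃NH₂ + d_HCl = 2.81 m, d_HCl = 2.81/(1 + 1.083) = 1.349 m.
d_CH₃NH₂ = 2.81 − 1.349 = 1.461 m.

1.461 m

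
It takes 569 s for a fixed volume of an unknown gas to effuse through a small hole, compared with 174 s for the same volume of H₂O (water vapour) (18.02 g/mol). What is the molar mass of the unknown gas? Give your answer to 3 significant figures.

From Graham's law, t_X/t_H₂O = √(M_X/M_H₂O).
569/174 = 3.270 = √(M_X/18.02)
M_X = 18.02 × 3.270² = 18.02 × 10.69 = 193 g/mol

193 g/mol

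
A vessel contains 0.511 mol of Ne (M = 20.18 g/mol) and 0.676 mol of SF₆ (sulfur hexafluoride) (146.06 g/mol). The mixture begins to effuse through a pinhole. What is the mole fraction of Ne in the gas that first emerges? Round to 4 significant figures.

0.6704

Each component's effusion rate ∝ (its partial pressure)·(1/√M) ∝ n_i/√M_i.
Mole fraction of Ne in the effusate = (n_Ne/√M_Ne) / (n_Ne/√M_Ne + n_SF₆/√M_SF₆)
= (0.511/√20.18) / (0.511/√20.18 + 0.676/√146.06) = 0.1138/(0.1138 + 0.05593) = 0.6704.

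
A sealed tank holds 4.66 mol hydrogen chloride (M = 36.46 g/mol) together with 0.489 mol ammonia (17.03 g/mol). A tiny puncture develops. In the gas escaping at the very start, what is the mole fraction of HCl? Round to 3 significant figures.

Rate_i ∝ x_i/√M_i (Graham's law weighted by mole fraction), so the effusate composition follows n_i/√M_i.
So x_HCl in the escaping gas = (n_HCl/√M_HCl) / Σ(n_i/√M_i)
= (4.66/√36.46) / (4.66/√36.46 + 0.489/√17.03) = 0.7718/(0.7718 + 0.1185) = 0.867.

0.867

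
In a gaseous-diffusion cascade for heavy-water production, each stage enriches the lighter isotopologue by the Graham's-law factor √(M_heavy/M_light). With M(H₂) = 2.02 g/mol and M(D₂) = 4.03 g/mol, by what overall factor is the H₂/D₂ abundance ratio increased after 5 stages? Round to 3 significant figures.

5.62

Each stage multiplies the ratio by α = √(4.03/2.02), so after 5 stages the overall factor is α^5 = (4.03/2.02)^(5/2).
= 1.99505^(5/2) = 5.62.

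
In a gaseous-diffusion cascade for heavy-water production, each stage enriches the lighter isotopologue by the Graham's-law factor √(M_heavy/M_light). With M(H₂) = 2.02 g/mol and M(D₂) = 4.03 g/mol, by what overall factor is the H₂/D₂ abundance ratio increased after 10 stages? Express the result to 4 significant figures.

31.61

The single-stage factor is √(M_heavy/M_light), so 10 stages give [√(4.03/2.02)]^10 = (4.03/2.02)^(10/2).
= 1.99505^5 = 31.61.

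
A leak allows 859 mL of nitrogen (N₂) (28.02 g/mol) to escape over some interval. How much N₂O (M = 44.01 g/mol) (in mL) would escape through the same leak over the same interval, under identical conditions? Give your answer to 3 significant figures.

685 mL

Since effusion rate ∝ 1/√M, rate_N₂O/rate_N₂ = √(M_N₂/M_N₂O) = √(28.02/44.01) = √0.6367 = 0.7979.
So the volume for N₂O is 859 × 0.7979 = 685 mL.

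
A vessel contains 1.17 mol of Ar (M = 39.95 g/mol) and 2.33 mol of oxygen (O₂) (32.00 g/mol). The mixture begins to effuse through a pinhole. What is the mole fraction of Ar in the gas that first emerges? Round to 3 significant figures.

Each component's effusion rate ∝ (its partial pressure)·(1/√M) ∝ n_i/√M_i.
x_Ar(eff) = (n_Ar/√M_Ar) / (n_Ar/√M_Ar + n_O₂/√M_O₂)
= (1.17/√39.95) / (1.17/√39.95 + 2.33/√32.00) = 0.1851/(0.1851 + 0.4119) = 0.310.

0.310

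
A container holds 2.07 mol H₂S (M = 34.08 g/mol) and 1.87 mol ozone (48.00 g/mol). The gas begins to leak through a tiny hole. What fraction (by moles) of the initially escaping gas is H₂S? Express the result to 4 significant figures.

0.5678

The effusion rate of species i is ∝ p_i/√M_i ∝ n_i/√M_i.
Mole fraction of H₂S in the effusate = (n_H₂S/√M_H₂S) / (n_H₂S/√M_H₂S + n_O₃/√M_O₃)
= (2.07/√34.08) / (2.07/√34.08 + 1.87/√48.00) = 0.3546/(0.3546 + 0.2699) = 0.5678.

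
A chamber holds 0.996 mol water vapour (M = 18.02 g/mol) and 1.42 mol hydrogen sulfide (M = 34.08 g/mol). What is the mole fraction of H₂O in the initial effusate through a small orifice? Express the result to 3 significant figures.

The effusion rate of species i is ∝ p_i/√M_i ∝ n_i/√M_i.
x_H₂O(eff) = (n_H₂O/√M_H₂O) / (n_H₂O/√M_H₂O + n_H₂S/√M_H₂S)
= (0.996/√18.02) / (0.996/√18.02 + 1.42/√34.08) = 0.2346/(0.2346 + 0.2432) = 0.491.

0.491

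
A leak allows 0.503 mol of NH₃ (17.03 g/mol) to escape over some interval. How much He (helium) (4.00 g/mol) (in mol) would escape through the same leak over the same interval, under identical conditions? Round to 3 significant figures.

1.04 mol

From Graham's law, rate_He/rate_NH₃ = √(M_NH₃/M_He) = √(17.03/4.00) = √4.258 = 2.063.
So the amount for He is 0.503 × 2.063 = 1.04 mol.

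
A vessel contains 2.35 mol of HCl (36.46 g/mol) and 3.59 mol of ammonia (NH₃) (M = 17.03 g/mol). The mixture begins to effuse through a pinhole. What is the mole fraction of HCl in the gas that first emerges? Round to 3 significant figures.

0.309

Each component's effusion rate ∝ (its partial pressure)·(1/√M) ∝ n_i/√M_i.
So x_HCl in the escaping gas = (n_HCl/√M_HCl) / Σ(n_i/√M_i)
= (2.35/√36.46) / (2.35/√36.46 + 3.59/√17.03) = 0.3892/(0.3892 + 0.8699) = 0.309.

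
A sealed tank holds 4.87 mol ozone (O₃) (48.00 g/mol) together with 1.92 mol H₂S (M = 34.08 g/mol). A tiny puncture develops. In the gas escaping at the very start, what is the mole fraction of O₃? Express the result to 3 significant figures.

0.681

Rate_i ∝ x_i/√M_i (Graham's law weighted by mole fraction), so the effusate composition follows n_i/√M_i.
x_O₃(eff) = (n_O₃/√M_O₃) / (n_O₃/√M_O₃ + n_H₂S/√M_H₂S)
= (4.87/√48.00) / (4.87/√48.00 + 1.92/√34.08) = 0.7029/(0.7029 + 0.3289) = 0.681.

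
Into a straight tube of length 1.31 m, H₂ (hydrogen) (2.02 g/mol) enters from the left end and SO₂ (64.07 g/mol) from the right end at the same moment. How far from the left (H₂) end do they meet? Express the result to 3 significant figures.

Graham's law gives d_H₂/d_SO₂ = rate_H₂/rate_SO₂ = √(M_SO₂/M_H₂) = √(64.07/2.02) = 5.632.
With d_H₂ + d_SO₂ = 1.31 m, d_SO₂ = 1.31/(1 + 5.632) = 0.1975 m.
d_H₂ = 1.31 − 0.1975 = 1.11 m.

1.11 m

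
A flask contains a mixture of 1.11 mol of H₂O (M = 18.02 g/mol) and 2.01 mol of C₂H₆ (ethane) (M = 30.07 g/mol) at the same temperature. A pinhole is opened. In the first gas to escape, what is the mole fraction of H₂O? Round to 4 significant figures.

The effusion rate of species i is ∝ p_i/√M_i ∝ n_i/√M_i.
Mole fraction of H₂O in the effusate = (n_H₂O/√M_H₂O) / (n_H₂O/√M_H₂O + n_C₂H₆/√M_C₂H₆)
= (1.11/√18.02) / (1.11/√18.02 + 2.01/√30.07) = 0.2615/(0.2615 + 0.3665) = 0.4164.

0.4164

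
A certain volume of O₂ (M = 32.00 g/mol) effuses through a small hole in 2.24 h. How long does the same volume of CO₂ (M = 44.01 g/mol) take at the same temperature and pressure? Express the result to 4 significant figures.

Since effusion rate ∝ 1/√M, t_CO₂/t_O₂ = √(M_CO₂/M_O₂) = √(44.01/32.00) = √1.375 = 1.173.
So the time for CO₂ is 2.24 × 1.173 = 2.627 h.

2.627 h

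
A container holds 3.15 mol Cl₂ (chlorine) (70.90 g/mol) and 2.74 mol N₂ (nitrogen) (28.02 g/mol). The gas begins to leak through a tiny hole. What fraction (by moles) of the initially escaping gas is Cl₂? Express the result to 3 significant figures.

0.420

Rate_i ∝ x_i/√M_i (Graham's law weighted by mole fraction), so the effusate composition follows n_i/√M_i.
x_Cl₂(eff) = (n_Cl₂/√M_Cl₂) / (n_Cl₂/√M_Cl₂ + n_N₂/√M_N₂)
= (3.15/√70.90) / (3.15/√70.90 + 2.74/√28.02) = 0.3741/(0.3741 + 0.5176) = 0.420.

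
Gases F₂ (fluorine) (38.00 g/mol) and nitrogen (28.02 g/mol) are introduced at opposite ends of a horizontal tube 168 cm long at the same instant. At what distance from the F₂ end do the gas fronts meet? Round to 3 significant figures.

Distances travelled in equal time are proportional to diffusion rates, so d_F₂/d_N₂ = √(M_N₂/M_F₂) = √(28.02/38.00) = 0.8587.
With d_F₂ + d_N₂ = 168 cm, d_N₂ = 168/(1 + 0.8587) = 90.39 cm.
d_F₂ = 168 − 90.39 = 77.6 cm.

77.6 cm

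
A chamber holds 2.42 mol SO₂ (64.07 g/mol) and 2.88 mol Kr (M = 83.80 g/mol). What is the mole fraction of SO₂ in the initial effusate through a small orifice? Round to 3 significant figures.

0.490

Effusion rate of each component ∝ n_i/√M_i (partial pressure × 1/√M).
So x_SO₂ in the escaping gas = (n_SO₂/√M_SO₂) / Σ(n_i/√M_i)
= (2.42/√64.07) / (2.42/√64.07 + 2.88/√83.80) = 0.3023/(0.3023 + 0.3146) = 0.490.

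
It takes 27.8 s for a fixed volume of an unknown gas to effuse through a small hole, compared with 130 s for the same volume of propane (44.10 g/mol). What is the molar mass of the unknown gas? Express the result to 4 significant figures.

From Graham's law, t_X/t_C₃H₈ = √(M_X/M_C₃H₈).
27.8/130 = 0.2138 = √(M_X/44.10)
M_X = 44.10 × 0.2138² = 44.10 × 0.04573 = 2.017 g/mol

2.017 g/mol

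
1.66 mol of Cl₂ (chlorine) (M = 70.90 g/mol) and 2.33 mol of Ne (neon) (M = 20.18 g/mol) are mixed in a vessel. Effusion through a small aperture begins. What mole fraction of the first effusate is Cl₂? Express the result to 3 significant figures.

Effusion rate of each component ∝ n_i/√M_i (partial pressure × 1/√M).
x_Cl₂(eff) = (n_Cl₂/√M_Cl₂) / (n_Cl₂/√M_Cl₂ + n_Ne/√M_Ne)
= (1.66/√70.90) / (1.66/√70.90 + 2.33/√20.18) = 0.1971/(0.1971 + 0.5187) = 0.275.

0.275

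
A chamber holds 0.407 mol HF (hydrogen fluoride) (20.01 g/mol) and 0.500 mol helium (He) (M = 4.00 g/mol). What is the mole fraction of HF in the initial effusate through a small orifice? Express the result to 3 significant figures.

The effusion rate of species i is ∝ p_i/√M_i ∝ n_i/√M_i.
So x_HF in the escaping gas = (n_HF/√M_HF) / Σ(n_i/√M_i)
= (0.407/√20.01) / (0.407/√20.01 + 0.500/√4.00) = 0.09099/(0.09099 + 0.2500) = 0.267.

0.267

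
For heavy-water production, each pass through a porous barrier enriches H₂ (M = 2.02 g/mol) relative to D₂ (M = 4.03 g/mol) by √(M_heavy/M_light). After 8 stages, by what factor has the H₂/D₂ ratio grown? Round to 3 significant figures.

The single-stage factor is √(M_heavy/M_light), so 8 stages give [√(4.03/2.02)]^8 = (4.03/2.02)^(8/2).
= 1.99505^4 = 15.8.

15.8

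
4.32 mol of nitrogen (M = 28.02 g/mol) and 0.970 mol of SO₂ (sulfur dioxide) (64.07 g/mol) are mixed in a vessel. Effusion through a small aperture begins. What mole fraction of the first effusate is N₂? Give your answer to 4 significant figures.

Rate_i ∝ x_i/√M_i (Graham's law weighted by mole fraction), so the effusate composition follows n_i/√M_i.
So x_N₂ in the escaping gas = (n_N₂/√M_N₂) / Σ(n_i/√M_i)
= (4.32/√28.02) / (4.32/√28.02 + 0.970/√64.07) = 0.8161/(0.8161 + 0.1212) = 0.8707.

0.8707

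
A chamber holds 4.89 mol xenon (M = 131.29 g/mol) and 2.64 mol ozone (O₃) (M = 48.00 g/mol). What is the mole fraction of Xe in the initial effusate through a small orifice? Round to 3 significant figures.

0.528

Effusion rate of each component ∝ n_i/√M_i (partial pressure × 1/√M).
Mole fraction of Xe in the effusate = (n_Xe/√M_Xe) / (n_Xe/√M_Xe + n_O₃/√M_O₃)
= (4.89/√131.29) / (4.89/√131.29 + 2.64/√48.00) = 0.4268/(0.4268 + 0.3811) = 0.528.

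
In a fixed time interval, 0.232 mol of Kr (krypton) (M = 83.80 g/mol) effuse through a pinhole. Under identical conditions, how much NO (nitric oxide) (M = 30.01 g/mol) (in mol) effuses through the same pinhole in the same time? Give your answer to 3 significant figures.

0.388 mol

By Graham's law, rate_NO/rate_Kr = √(M_Kr/M_NO) = √(83.80/30.01) = √2.792 = 1.671.
So the amount for NO is 0.232 × 1.671 = 0.388 mol.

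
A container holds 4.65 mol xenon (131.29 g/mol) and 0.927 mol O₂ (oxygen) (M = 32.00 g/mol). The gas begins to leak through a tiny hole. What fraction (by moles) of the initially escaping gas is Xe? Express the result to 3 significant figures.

The effusion rate of species i is ∝ p_i/√M_i ∝ n_i/√M_i.
Mole fraction of Xe in the effusate = (n_Xe/√M_Xe) / (n_Xe/√M_Xe + n_O₂/√M_O₂)
= (4.65/√131.29) / (4.65/√131.29 + 0.927/√32.00) = 0.4058/(0.4058 + 0.1639) = 0.712.

0.712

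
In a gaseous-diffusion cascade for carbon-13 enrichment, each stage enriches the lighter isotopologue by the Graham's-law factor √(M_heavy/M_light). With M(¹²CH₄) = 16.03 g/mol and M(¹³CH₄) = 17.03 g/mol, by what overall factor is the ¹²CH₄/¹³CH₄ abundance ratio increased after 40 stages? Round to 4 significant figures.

3.354

The single-stage factor is √(M_heavy/M_light), so 40 stages give [√(17.03/16.03)]^40 = (17.03/16.03)^(40/2).
= 1.06238^20 = 3.354.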